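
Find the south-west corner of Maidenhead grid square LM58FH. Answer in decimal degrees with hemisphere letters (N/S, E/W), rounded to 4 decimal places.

38.2917° N, 50.4167° E

Field L=11, M=12: +11·20° lon, +12·10° lat → SW at lon 40°, lat 30°.
Square 5, 8: +5·2° lon, +8·1° lat → SW at lon 50°, lat 38°.
Subsquare f=5, h=7: +5·0.0833333° lon, +7·0.0416667° lat → SW at lon 50.4167°, lat 38.2917°.
latitude 38.2917° N, longitude 50.4167° E.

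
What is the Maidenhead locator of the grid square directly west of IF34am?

IF24xm

Longitude subsquare a = 0; −1 → -1, wraps to 23 = x, carry into square.
Longitude square 3; −1 → 2.
The latitude characters are unchanged.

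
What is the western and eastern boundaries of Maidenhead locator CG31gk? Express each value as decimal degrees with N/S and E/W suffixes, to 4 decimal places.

133.5000° W, 133.4167° W

Field C=2, G=6: +2·20° lon, +6·10° lat → SW at lon -140°, lat -30°.
Square 3, 1: +3·2° lon, +1·1° lat → SW at lon -134°, lat -29°.
Subsquare g=6, k=10: +6·0.0833333° lon, +10·0.0416667° lat → SW at lon -133.5°, lat -28.5833°.
Cell spans 0.0833333° lon × 0.0416667° lat.
west 133.5000° W, east 133.4167° W.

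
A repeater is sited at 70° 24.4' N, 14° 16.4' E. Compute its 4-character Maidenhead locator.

Add 180° to longitude and 90° to latitude: 194.27, 160.41.
Field (20°×10°, letters A–R): 194.27/20 → 9 → J, 160.41/10 → 16 → Q; chars JQ.
Square (2°×1°, digits 0–9): 14.27/2 → 7, 0.41/1 → 0; chars 70.

JQ70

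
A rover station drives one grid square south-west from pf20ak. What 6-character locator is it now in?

PF10xj

Longitude subsquare a = 0; −1 → -1, wraps to 23 = x, carry into square.
Longitude square 2; −1 → 1.
Latitude subsquare k = 10; −1 → 9 = j.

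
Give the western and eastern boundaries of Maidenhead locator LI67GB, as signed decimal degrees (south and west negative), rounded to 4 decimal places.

52.5000, 52.5833

Field L=11, I=8: +11·20° lon, +8·10° lat → SW at lon 40°, lat -10°.
Square 6, 7: +6·2° lon, +7·1° lat → SW at lon 52°, lat -3°.
Subsquare g=6, b=1: +6·0.0833333° lon, +1·0.0416667° lat → SW at lon 52.5°, lat -2.95833°.
Cell spans 0.0833333° lon × 0.0416667° lat.
west 52.5000, east 52.5833.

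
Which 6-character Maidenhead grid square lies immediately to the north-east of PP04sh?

PP04ti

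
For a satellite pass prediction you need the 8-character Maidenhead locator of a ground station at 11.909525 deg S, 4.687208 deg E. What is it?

Shift to the Maidenhead origin (180°W, 90°S): lon 184.68721, lat 78.09047.
Field (20°×10°, letters A–R): 184.68721/20 → 9 → J, 78.09047/10 → 7 → H; chars JH.
Square (2°×1°, digits 0–9): 4.68721/2 → 2, 8.09047/1 → 8; chars 28.
Subsquare (5′×2.5′, letters a–x): 0.68721/0.0833333 → 8 → i, 0.09047/0.0416667 → 2 → c; chars ic.
Extended square (30″×15″, digits 0–9): 0.02054/0.00833333 → 2, 0.00714/0.00416667 → 1; chars 21.

JH28ic21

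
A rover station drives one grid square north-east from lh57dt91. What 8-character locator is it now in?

LH57et02

Longitude extended square 9; +1 → 10, wraps to 0, carry into subsquare.
Longitude subsquare d = 3; +1 → 4 = e.
Latitude extended square 1; +1 → 2.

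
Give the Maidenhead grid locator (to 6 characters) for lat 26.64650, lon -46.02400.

GL66xp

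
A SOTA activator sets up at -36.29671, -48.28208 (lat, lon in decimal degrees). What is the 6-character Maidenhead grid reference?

Shift to the Maidenhead origin (180°W, 90°S): lon 131.7179, lat 53.7033.
Field (20°×10°, letters A–R): 131.7179/20 → 6 → G, 53.7033/10 → 5 → F; chars GF.
Square (2°×1°, digits 0–9): 11.7179/2 → 5, 3.7033/1 → 3; chars 53.
Subsquare (5′×2.5′, letters a–x): 1.7179/0.0833333 → 20 → u, 0.7033/0.0416667 → 16 → q; chars uq.

GF53uq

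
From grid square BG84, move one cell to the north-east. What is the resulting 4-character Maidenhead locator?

BG95

Longitude square 8; +1 → 9.
Latitude square 4; +1 → 5.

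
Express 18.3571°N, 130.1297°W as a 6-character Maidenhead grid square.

CK48wi

Shift to the Maidenhead origin (180°W, 90°S): lon 49.8703, lat 108.3571.
Field: 49.8703/20 → 2 → C, 108.3571/10 → 10 → K; chars CK.
Square: 9.8703/2 → 4, 8.3571/1 → 8; chars 48.
Subsquare: 1.8703/0.0833333 → 22 → w, 0.3571/0.0416667 → 8 → i; chars wi.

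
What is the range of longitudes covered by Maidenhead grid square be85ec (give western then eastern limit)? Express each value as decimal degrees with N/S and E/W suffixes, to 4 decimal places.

Field B=1, E=4: +1·20° lon, +4·10° lat → SW at lon -160°, lat -50°.
Square 8, 5: +8·2° lon, +5·1° lat → SW at lon -144°, lat -45°.
Subsquare e=4, c=2: +4·0.0833333° lon, +2·0.0416667° lat → SW at lon -143.667°, lat -44.9167°.
Cell spans 0.0833333° lon × 0.0416667° lat.
west 143.6667° W, east 143.5833° W.

143.6667° W, 143.5833° W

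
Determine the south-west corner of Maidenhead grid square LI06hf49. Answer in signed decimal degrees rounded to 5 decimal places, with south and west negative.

-3.75417, 40.61667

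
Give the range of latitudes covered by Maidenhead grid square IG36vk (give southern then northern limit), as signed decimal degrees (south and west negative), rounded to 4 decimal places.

-23.5833, -23.5417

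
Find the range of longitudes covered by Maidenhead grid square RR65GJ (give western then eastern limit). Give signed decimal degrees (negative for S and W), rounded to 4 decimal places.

Field R=17, R=17: +17·20° lon, +17·10° lat → SW at lon 160°, lat 80°.
Square 6, 5: +6·2° lon, +5·1° lat → SW at lon 172°, lat 85°.
Subsquare g=6, j=9: +6·0.0833333° lon, +9·0.0416667° lat → SW at lon 172.5°, lat 85.375°.
Cell spans 0.0833333° lon × 0.0416667° lat.
west 172.5000, east 172.5833.

172.5000, 172.5833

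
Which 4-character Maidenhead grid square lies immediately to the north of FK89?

Latitude square 9; +1 → 10, wraps to 0, carry into field.
Latitude field K = 10; +1 → 11 = L.
The longitude characters are unchanged.

FL80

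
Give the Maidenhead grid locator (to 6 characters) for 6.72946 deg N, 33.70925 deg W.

HJ36dr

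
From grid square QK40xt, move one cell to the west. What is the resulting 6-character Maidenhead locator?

QK40wt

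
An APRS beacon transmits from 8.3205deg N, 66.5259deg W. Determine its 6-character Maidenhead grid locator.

Add 180° to longitude and 90° to latitude: 113.4741, 98.3205.
Field: lon ⌊113.4741/20⌋ = 5 → F; lat ⌊98.3205/10⌋ = 9 → J.
Square: lon ⌊13.4741/2⌋ = 6; lat ⌊8.3205/1⌋ = 8.
Subsquare: lon ⌊1.4741/0.0833333⌋ = 17 → r; lat ⌊0.3205/0.0416667⌋ = 7 → h.

FJ68rh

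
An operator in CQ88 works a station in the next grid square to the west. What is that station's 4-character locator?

CQ78

Longitude square 8; −1 → 7.
The latitude characters are unchanged.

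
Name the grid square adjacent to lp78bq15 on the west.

Longitude extended square 1; −1 → 0.
The latitude characters are unchanged.

LP78bq05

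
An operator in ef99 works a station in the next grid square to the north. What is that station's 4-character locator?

EG90

Latitude square 9; +1 → 10, wraps to 0, carry into field.
Latitude field F = 5; +1 → 6 = G.
The longitude characters are unchanged.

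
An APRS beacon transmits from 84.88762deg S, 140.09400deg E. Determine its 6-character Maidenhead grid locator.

QA05bc

Add 180° to longitude and 90° to latitude: 320.0940, 5.1124.
Field: lon ⌊320.0940/20⌋ = 16 → Q; lat ⌊5.1124/10⌋ = 0 → A.
Square: lon ⌊0.0940/2⌋ = 0; lat ⌊5.1124/1⌋ = 5.
Subsquare: lon ⌊0.0940/0.0833333⌋ = 1 → b; lat ⌊0.1124/0.0416667⌋ = 2 → c.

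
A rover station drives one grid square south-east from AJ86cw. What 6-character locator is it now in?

AJ86dv

Longitude subsquare c = 2; +1 → 3 = d.
Latitude subsquare w = 22; −1 → 21 = v.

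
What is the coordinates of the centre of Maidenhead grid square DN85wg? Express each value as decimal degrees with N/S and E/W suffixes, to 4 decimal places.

45.2708° N, 102.1250° W

Field D=3, N=13: +3·20° lon, +13·10° lat → SW at lon -120°, lat 40°.
Square 8, 5: +8·2° lon, +5·1° lat → SW at lon -104°, lat 45°.
Subsquare w=22, g=6: +22·0.0833333° lon, +6·0.0416667° lat → SW at lon -102.167°, lat 45.25°.
Cell spans 0.0833333° lon × 0.0416667° lat. Centre is SW corner plus half of each.
latitude 45.2708° N, longitude 102.1250° W.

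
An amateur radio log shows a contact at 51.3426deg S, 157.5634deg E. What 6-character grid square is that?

QD88sp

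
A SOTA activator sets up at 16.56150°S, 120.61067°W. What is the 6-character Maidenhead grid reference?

Add 180° to longitude and 90° to latitude: 59.3893, 73.4385.
Field (20°×10°, letters A–R): 59.3893/20 → 2 → C, 73.4385/10 → 7 → H; chars CH.
Square (2°×1°, digits 0–9): 19.3893/2 → 9, 3.4385/1 → 3; chars 93.
Subsquare (5′×2.5′, letters a–x): 1.3893/0.0833333 → 16 → q, 0.4385/0.0416667 → 10 → k; chars qk.

CH93qk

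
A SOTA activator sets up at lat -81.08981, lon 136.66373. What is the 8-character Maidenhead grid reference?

PA88hv98

Shift to the Maidenhead origin (180°W, 90°S): lon 316.66373, lat 8.91019.
Field (20°×10°, letters A–R): lon ⌊316.66373/20⌋ = 15 → P; lat ⌊8.91019/10⌋ = 0 → A.
Square (2°×1°, digits 0–9): lon ⌊16.66373/2⌋ = 8; lat ⌊8.91019/1⌋ = 8.
Subsquare (5′×2.5′, letters a–x): lon ⌊0.66373/0.0833333⌋ = 7 → h; lat ⌊0.91019/0.0416667⌋ = 21 → v.
Extended square (30″×15″, digits 0–9): lon ⌊0.08040/0.00833333⌋ = 9; lat ⌊0.03519/0.00416667⌋ = 8.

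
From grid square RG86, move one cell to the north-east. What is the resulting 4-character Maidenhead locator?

RG97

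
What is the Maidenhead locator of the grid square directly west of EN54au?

Longitude subsquare a = 0; −1 → -1, wraps to 23 = x, carry into square.
Longitude square 5; −1 → 4.
The latitude characters are unchanged.

EN44xu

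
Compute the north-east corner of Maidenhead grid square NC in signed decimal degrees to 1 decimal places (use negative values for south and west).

-60.0, 100.0

Field N=13, C=2: +13·20° lon, +2·10° lat → SW at lon 80°, lat -70°.
Cell spans 20° lon × 10° lat. NE corner is SW corner plus one full cell.
latitude -60.0, longitude 100.0.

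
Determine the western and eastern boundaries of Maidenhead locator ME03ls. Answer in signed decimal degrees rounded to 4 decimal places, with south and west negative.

60.9167, 61.0000

Field M=12, E=4: +12·20° lon, +4·10° lat → SW at lon 60°, lat -50°.
Square 0, 3: +0·2° lon, +3·1° lat → SW at lon 60°, lat -47°.
Subsquare l=11, s=18: +11·0.0833333° lon, +18·0.0416667° lat → SW at lon 60.9167°, lat -46.25°.
Cell spans 0.0833333° lon × 0.0416667° lat.
west 60.9167, east 61.0000.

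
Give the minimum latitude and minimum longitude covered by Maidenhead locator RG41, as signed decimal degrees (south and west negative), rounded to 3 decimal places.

Field R=17, G=6: +17·20° lon, +6·10° lat → SW at lon 160°, lat -30°.
Square 4, 1: +4·2° lon, +1·1° lat → SW at lon 168°, lat -29°.
latitude -29.000, longitude 168.000.

-29.000, 168.000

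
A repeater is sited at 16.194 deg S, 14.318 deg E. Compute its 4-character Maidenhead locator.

Add 180° to longitude and 90° to latitude: 194.32, 73.81.
Field: lon ⌊194.32/20⌋ = 9 → J; lat ⌊73.81/10⌋ = 7 → H.
Square: lon ⌊14.32/2⌋ = 7; lat ⌊3.81/1⌋ = 3.

JH73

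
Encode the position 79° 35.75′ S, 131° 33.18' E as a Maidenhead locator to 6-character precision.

Offset from 180°W / 90°S: lon 311.5530°, lat 10.4042°.
Field (20°×10°, letters A–R): lon ⌊311.5530/20⌋ = 15 → P; lat ⌊10.4042/10⌋ = 1 → B.
Square (2°×1°, digits 0–9): lon ⌊11.5530/2⌋ = 5; lat ⌊0.4042/1⌋ = 0.
Subsquare (5′×2.5′, letters a–x): lon ⌊1.5530/0.0833333⌋ = 18 → s; lat ⌊0.4042/0.0416667⌋ = 9 → j.

PB50sj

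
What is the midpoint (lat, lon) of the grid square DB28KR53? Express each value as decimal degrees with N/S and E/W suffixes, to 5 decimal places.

71.27708° S, 115.12083° W

Field D=3, B=1: +3·20° lon, +1·10° lat → SW at lon -120°, lat -80°.
Square 2, 8: +2·2° lon, +8·1° lat → SW at lon -116°, lat -72°.
Subsquare k=10, r=17: +10·0.0833333° lon, +17·0.0416667° lat → SW at lon -115.167°, lat -71.2917°.
Extended square 5, 3: +5·0.00833333° lon, +3·0.00416667° lat → SW at lon -115.125°, lat -71.2792°.
Cell spans 0.00833333° lon × 0.00416667° lat. Centre is SW corner plus half of each.
latitude 71.27708° S, longitude 115.12083° W.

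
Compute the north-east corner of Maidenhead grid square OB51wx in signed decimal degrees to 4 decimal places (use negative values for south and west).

-78.0000, 111.9167

Field O=14, B=1: +14·20° lon, +1·10° lat → SW at lon 100°, lat -80°.
Square 5, 1: +5·2° lon, +1·1° lat → SW at lon 110°, lat -79°.
Subsquare w=22, x=23: +22·0.0833333° lon, +23·0.0416667° lat → SW at lon 111.833°, lat -78.0417°.
Cell spans 0.0833333° lon × 0.0416667° lat. NE corner is SW corner plus one full cell.
latitude -78.0000, longitude 111.9167.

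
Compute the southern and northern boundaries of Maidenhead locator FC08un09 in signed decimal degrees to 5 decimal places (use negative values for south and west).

-61.42083, -61.41667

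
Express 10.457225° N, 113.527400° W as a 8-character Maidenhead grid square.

DK30fk69

Add 180° to longitude and 90° to latitude: 66.47260, 100.45722.
Field: 66.47260/20 → 3 → D, 100.45722/10 → 10 → K; chars DK.
Square: 6.47260/2 → 3, 0.45722/1 → 0; chars 30.
Subsquare: 0.47260/0.0833333 → 5 → f, 0.45722/0.0416667 → 10 → k; chars fk.
Extended square: 0.05593/0.00833333 → 6, 0.04056/0.00416667 → 9; chars 69.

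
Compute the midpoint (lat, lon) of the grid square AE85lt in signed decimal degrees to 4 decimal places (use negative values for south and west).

-44.1875, -163.0417

Field A=0, E=4: +0·20° lon, +4·10° lat → SW at lon -180°, lat -50°.
Square 8, 5: +8·2° lon, +5·1° lat → SW at lon -164°, lat -45°.
Subsquare l=11, t=19: +11·0.0833333° lon, +19·0.0416667° lat → SW at lon -163.083°, lat -44.2083°.
Cell spans 0.0833333° lon × 0.0416667° lat. Centre is SW corner plus half of each.
latitude -44.1875, longitude -163.0417.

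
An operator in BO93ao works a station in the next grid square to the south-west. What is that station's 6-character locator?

Longitude subsquare a = 0; −1 → -1, wraps to 23 = x, carry into square.
Longitude square 9; −1 → 8.
Latitude subsquare o = 14; −1 → 13 = n.

BO83xn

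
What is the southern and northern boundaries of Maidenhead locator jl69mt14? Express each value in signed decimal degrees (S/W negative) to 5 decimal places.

29.80833, 29.81250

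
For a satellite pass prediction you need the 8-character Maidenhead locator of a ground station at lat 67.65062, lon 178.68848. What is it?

Shift to the Maidenhead origin (180°W, 90°S): lon 358.68848, lat 157.65062.
Field (20°×10°, letters A–R): 358.68848/20 → 17 → R, 157.65062/10 → 15 → P; chars RP.
Square (2°×1°, digits 0–9): 18.68848/2 → 9, 7.65062/1 → 7; chars 97.
Subsquare (5′×2.5′, letters a–x): 0.68848/0.0833333 → 8 → i, 0.65062/0.0416667 → 15 → p; chars ip.
Extended square (30″×15″, digits 0–9): 0.02181/0.00833333 → 2, 0.02562/0.00416667 → 6; chars 26.

RP97ip26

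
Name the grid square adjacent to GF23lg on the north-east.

GF23mh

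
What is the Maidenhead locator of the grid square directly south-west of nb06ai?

Longitude subsquare a = 0; −1 → -1, wraps to 23 = x, carry into square.
Longitude square 0; −1 → -1, wraps to 9, carry into field.
Longitude field N = 13; −1 → 12 = M.
Latitude subsquare i = 8; −1 → 7 = h.

MB96xh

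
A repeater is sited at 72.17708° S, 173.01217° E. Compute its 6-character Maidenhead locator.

RB67mt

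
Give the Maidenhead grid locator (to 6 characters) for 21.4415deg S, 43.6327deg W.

GG88en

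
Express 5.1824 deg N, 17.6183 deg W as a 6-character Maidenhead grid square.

IJ15ee

Shift to the Maidenhead origin (180°W, 90°S): lon 162.3817, lat 95.1824.
Field: 162.3817/20 → 8 → I, 95.1824/10 → 9 → J; chars IJ.
Square: 2.3817/2 → 1, 5.1824/1 → 5; chars 15.
Subsquare: 0.3817/0.0833333 → 4 → e, 0.1824/0.0416667 → 4 → e; chars ee.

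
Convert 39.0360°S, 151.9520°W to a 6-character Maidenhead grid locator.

Shift to the Maidenhead origin (180°W, 90°S): lon 28.0480, lat 50.9640.
Field (20°×10°, letters A–R): 28.0480/20 → 1 → B, 50.9640/10 → 5 → F; chars BF.
Square (2°×1°, digits 0–9): 8.0480/2 → 4, 0.9640/1 → 0; chars 40.
Subsquare (5′×2.5′, letters a–x): 0.0480/0.0833333 → 0 → a, 0.9640/0.0416667 → 23 → x; chars ax.

BF40ax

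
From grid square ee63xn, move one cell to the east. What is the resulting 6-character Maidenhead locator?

EE73an

Longitude subsquare x = 23; +1 → 24, wraps to 0 = a, carry into square.
Longitude square 6; +1 → 7.
The latitude characters are unchanged.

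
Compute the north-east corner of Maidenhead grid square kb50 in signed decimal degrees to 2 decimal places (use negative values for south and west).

-79.00, 32.00

Field K=10, B=1: +10·20° lon, +1·10° lat → SW at lon 20°, lat -80°.
Square 5, 0: +5·2° lon, +0·1° lat → SW at lon 30°, lat -80°.
Cell spans 2° lon × 1° lat. NE corner is SW corner plus one full cell.
latitude -79.00, longitude 32.00.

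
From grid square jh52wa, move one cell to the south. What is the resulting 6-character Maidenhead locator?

JH51wx

Latitude subsquare a = 0; −1 → -1, wraps to 23 = x, carry into square.
Latitude square 2; −1 → 1.
The longitude characters are unchanged.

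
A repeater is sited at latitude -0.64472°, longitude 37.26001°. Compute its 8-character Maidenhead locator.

Shift to the Maidenhead origin (180°W, 90°S): lon 217.26001, lat 89.35528.
Field: lon ⌊217.26001/20⌋ = 10 → K; lat ⌊89.35528/10⌋ = 8 → I.
Square: lon ⌊17.26001/2⌋ = 8; lat ⌊9.35528/1⌋ = 9.
Subsquare: lon ⌊1.26001/0.0833333⌋ = 15 → p; lat ⌊0.35528/0.0416667⌋ = 8 → i.
Extended square: lon ⌊0.01001/0.00833333⌋ = 1; lat ⌊0.02195/0.00416667⌋ = 5.

KI89pi15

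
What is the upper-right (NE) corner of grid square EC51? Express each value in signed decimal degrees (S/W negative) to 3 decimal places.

Field E=4, C=2: +4·20° lon, +2·10° lat → SW at lon -100°, lat -70°.
Square 5, 1: +5·2° lon, +1·1° lat → SW at lon -90°, lat -69°.
Cell spans 2° lon × 1° lat. NE corner is SW corner plus one full cell.
latitude -68.000, longitude -88.000.

-68.000, -88.000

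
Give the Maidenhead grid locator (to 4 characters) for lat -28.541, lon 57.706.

Offset from 180°W / 90°S: lon 237.71°, lat 61.46°.
Field (20°×10°, letters A–R): 237.71/20 → 11 → L, 61.46/10 → 6 → G; chars LG.
Square (2°×1°, digits 0–9): 17.71/2 → 8, 1.46/1 → 1; chars 81.

LG81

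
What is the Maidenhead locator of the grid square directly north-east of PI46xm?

PI56an

Longitude subsquare x = 23; +1 → 24, wraps to 0 = a, carry into square.
Longitude square 4; +1 → 5.
Latitude subsquare m = 12; +1 → 13 = n.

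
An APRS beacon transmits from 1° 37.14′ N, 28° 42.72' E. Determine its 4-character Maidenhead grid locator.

Offset from 180°W / 90°S: lon 208.71°, lat 91.62°.
Field (20°×10°, letters A–R): 208.71/20 → 10 → K, 91.62/10 → 9 → J; chars KJ.
Square (2°×1°, digits 0–9): 8.71/2 → 4, 1.62/1 → 1; chars 41.

KJ41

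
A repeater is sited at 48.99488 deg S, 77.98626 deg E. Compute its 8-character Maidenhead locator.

Add 180° to longitude and 90° to latitude: 257.98626, 41.00512.
Field: 257.98626/20 → 12 → M, 41.00512/10 → 4 → E; chars ME.
Square: 17.98626/2 → 8, 1.00512/1 → 1; chars 81.
Subsquare: 1.98626/0.0833333 → 23 → x, 0.00512/0.0416667 → 0 → a; chars xa.
Extended square: 0.06959/0.00833333 → 8, 0.00512/0.00416667 → 1; chars 81.

ME81xa81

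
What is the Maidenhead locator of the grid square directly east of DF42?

Longitude square 4; +1 → 5.
The latitude characters are unchanged.

DF52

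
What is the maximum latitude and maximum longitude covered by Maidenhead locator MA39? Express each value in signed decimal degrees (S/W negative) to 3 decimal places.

Field M=12, A=0: +12·20° lon, +0·10° lat → SW at lon 60°, lat -90°.
Square 3, 9: +3·2° lon, +9·1° lat → SW at lon 66°, lat -81°.
Cell spans 2° lon × 1° lat. NE corner is SW corner plus one full cell.
latitude -80.000, longitude 68.000.

-80.000, 68.000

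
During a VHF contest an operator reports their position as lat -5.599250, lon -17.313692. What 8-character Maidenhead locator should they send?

Add 180° to longitude and 90° to latitude: 162.68631, 84.40075.
Field: 162.68631/20 → 8 → I, 84.40075/10 → 8 → I; chars II.
Square: 2.68631/2 → 1, 4.40075/1 → 4; chars 14.
Subsquare: 0.68631/0.0833333 → 8 → i, 0.40075/0.0416667 → 9 → j; chars ij.
Extended square: 0.01964/0.00833333 → 2, 0.02575/0.00416667 → 6; chars 26.

II14ij26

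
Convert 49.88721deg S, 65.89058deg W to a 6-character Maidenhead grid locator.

FE70bc

Shift to the Maidenhead origin (180°W, 90°S): lon 114.1094, lat 40.1128.
Field: 114.1094/20 → 5 → F, 40.1128/10 → 4 → E; chars FE.
Square: 14.1094/2 → 7, 0.1128/1 → 0; chars 70.
Subsquare: 0.1094/0.0833333 → 1 → b, 0.1128/0.0416667 → 2 → c; chars bc.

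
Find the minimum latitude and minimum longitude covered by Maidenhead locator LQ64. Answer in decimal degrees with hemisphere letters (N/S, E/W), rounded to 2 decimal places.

Field L=11, Q=16: +11·20° lon, +16·10° lat → SW at lon 40°, lat 70°.
Square 6, 4: +6·2° lon, +4·1° lat → SW at lon 52°, lat 74°.
latitude 74.00° N, longitude 52.00° E.

74.00° N, 52.00° E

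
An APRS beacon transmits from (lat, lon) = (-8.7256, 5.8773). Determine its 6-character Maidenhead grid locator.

JI21wg

Add 180° to longitude and 90° to latitude: 185.8773, 81.2744.
Field (20°×10°, letters A–R): lon ⌊185.8773/20⌋ = 9 → J; lat ⌊81.2744/10⌋ = 8 → I.
Square (2°×1°, digits 0–9): lon ⌊5.8773/2⌋ = 2; lat ⌊1.2744/1⌋ = 1.
Subsquare (5′×2.5′, letters a–x): lon ⌊1.8773/0.0833333⌋ = 22 → w; lat ⌊0.2744/0.0416667⌋ = 6 → g.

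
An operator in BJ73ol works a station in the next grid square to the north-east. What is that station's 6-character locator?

Longitude subsquare o = 14; +1 → 15 = p.
Latitude subsquare l = 11; +1 → 12 = m.

BJ73pm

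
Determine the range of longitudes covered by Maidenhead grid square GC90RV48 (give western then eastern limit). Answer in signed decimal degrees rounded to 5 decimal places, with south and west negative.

-40.55000, -40.54167

Field G=6, C=2: +6·20° lon, +2·10° lat → SW at lon -60°, lat -70°.
Square 9, 0: +9·2° lon, +0·1° lat → SW at lon -42°, lat -70°.
Subsquare r=17, v=21: +17·0.0833333° lon, +21·0.0416667° lat → SW at lon -40.5833°, lat -69.125°.
Extended square 4, 8: +4·0.00833333° lon, +8·0.00416667° lat → SW at lon -40.55°, lat -69.0917°.
Cell spans 0.00833333° lon × 0.00416667° lat.
west -40.55000, east -40.54167.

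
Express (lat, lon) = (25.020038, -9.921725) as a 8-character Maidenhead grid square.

IL55aa94

Add 180° to longitude and 90° to latitude: 170.07827, 115.02004.
Field (20°×10°, letters A–R): 170.07827/20 → 8 → I, 115.02004/10 → 11 → L; chars IL.
Square (2°×1°, digits 0–9): 10.07827/2 → 5, 5.02004/1 → 5; chars 55.
Subsquare (5′×2.5′, letters a–x): 0.07827/0.0833333 → 0 → a, 0.02004/0.0416667 → 0 → a; chars aa.
Extended square (30″×15″, digits 0–9): 0.07827/0.00833333 → 9, 0.02004/0.00416667 → 4; chars 94.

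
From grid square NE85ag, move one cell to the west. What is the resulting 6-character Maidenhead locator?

NE75xg

Longitude subsquare a = 0; −1 → -1, wraps to 23 = x, carry into square.
Longitude square 8; −1 → 7.
The latitude characters are unchanged.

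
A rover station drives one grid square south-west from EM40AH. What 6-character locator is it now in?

EM30xg

Longitude subsquare a = 0; −1 → -1, wraps to 23 = x, carry into square.
Longitude square 4; −1 → 3.
Latitude subsquare h = 7; −1 → 6 = g.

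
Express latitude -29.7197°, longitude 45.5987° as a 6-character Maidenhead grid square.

Add 180° to longitude and 90° to latitude: 225.5987, 60.2803.
Field: lon ⌊225.5987/20⌋ = 11 → L; lat ⌊60.2803/10⌋ = 6 → G.
Square: lon ⌊5.5987/2⌋ = 2; lat ⌊0.2803/1⌋ = 0.
Subsquare: lon ⌊1.5987/0.0833333⌋ = 19 → t; lat ⌊0.2803/0.0416667⌋ = 6 → g.

LG20tg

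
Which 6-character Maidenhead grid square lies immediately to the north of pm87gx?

PM88ga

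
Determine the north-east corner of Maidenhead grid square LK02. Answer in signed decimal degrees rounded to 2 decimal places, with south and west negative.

Field L=11, K=10: +11·20° lon, +10·10° lat → SW at lon 40°, lat 10°.
Square 0, 2: +0·2° lon, +2·1° lat → SW at lon 40°, lat 12°.
Cell spans 2° lon × 1° lat. NE corner is SW corner plus one full cell.
latitude 13.00, longitude 42.00.

13.00, 42.00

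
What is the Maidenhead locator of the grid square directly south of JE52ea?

Latitude subsquare a = 0; −1 → -1, wraps to 23 = x, carry into square.
Latitude square 2; −1 → 1.
The longitude characters are unchanged.

JE51ex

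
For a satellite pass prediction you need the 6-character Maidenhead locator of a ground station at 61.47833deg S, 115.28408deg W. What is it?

DC28im

Shift to the Maidenhead origin (180°W, 90°S): lon 64.7159, lat 28.5217.
Field: 64.7159/20 → 3 → D, 28.5217/10 → 2 → C; chars DC.
Square: 4.7159/2 → 2, 8.5217/1 → 8; chars 28.
Subsquare: 0.7159/0.0833333 → 8 → i, 0.5217/0.0416667 → 12 → m; chars im.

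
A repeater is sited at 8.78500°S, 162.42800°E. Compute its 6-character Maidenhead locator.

RI11ff

Offset from 180°W / 90°S: lon 342.4280°, lat 81.2150°.
Field: 342.4280/20 → 17 → R, 81.2150/10 → 8 → I; chars RI.
Square: 2.4280/2 → 1, 1.2150/1 → 1; chars 11.
Subsquare: 0.4280/0.0833333 → 5 → f, 0.2150/0.0416667 → 5 → f; chars ff.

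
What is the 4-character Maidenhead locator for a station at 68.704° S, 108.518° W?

Add 180° to longitude and 90° to latitude: 71.48, 21.30.
Field (20°×10°, letters A–R): 71.48/20 → 3 → D, 21.30/10 → 2 → C; chars DC.
Square (2°×1°, digits 0–9): 11.48/2 → 5, 1.30/1 → 1; chars 51.

DC51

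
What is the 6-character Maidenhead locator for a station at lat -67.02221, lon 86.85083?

NC32kx

Offset from 180°W / 90°S: lon 266.8508°, lat 22.9778°.
Field (20°×10°, letters A–R): lon ⌊266.8508/20⌋ = 13 → N; lat ⌊22.9778/10⌋ = 2 → C.
Square (2°×1°, digits 0–9): lon ⌊6.8508/2⌋ = 3; lat ⌊2.9778/1⌋ = 2.
Subsquare (5′×2.5′, letters a–x): lon ⌊0.8508/0.0833333⌋ = 10 → k; lat ⌊0.9778/0.0416667⌋ = 23 → x.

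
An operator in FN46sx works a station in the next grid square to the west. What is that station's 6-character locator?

FN46rx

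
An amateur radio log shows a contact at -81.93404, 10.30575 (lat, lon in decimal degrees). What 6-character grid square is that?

Shift to the Maidenhead origin (180°W, 90°S): lon 190.3057, lat 8.0660.
Field: lon ⌊190.3057/20⌋ = 9 → J; lat ⌊8.0660/10⌋ = 0 → A.
Square: lon ⌊10.3057/2⌋ = 5; lat ⌊8.0660/1⌋ = 8.
Subsquare: lon ⌊0.3057/0.0833333⌋ = 3 → d; lat ⌊0.0660/0.0416667⌋ = 1 → b.

JA58db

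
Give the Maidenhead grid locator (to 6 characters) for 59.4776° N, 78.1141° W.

FO09wl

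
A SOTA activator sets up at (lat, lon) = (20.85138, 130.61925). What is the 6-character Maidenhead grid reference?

PL50hu

Shift to the Maidenhead origin (180°W, 90°S): lon 310.6192, lat 110.8514.
Field: 310.6192/20 → 15 → P, 110.8514/10 → 11 → L; chars PL.
Square: 10.6192/2 → 5, 0.8514/1 → 0; chars 50.
Subsquare: 0.6192/0.0833333 → 7 → h, 0.8514/0.0416667 → 20 → u; chars hu.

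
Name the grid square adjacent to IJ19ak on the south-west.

IJ09xj

Longitude subsquare a = 0; −1 → -1, wraps to 23 = x, carry into square.
Longitude square 1; −1 → 0.
Latitude subsquare k = 10; −1 → 9 = j.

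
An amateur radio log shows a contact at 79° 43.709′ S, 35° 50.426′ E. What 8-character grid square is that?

KB70wg05

Offset from 180°W / 90°S: lon 215.84043°, lat 10.27152°.
Field (20°×10°, letters A–R): 215.84043/20 → 10 → K, 10.27152/10 → 1 → B; chars KB.
Square (2°×1°, digits 0–9): 15.84043/2 → 7, 0.27152/1 → 0; chars 70.
Subsquare (5′×2.5′, letters a–x): 1.84043/0.0833333 → 22 → w, 0.27152/0.0416667 → 6 → g; chars wg.
Extended square (30″×15″, digits 0–9): 0.00710/0.00833333 → 0, 0.02152/0.00416667 → 5; chars 05.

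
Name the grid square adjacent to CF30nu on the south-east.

Longitude subsquare n = 13; +1 → 14 = o.
Latitude subsquare u = 20; −1 → 19 = t.

CF30ot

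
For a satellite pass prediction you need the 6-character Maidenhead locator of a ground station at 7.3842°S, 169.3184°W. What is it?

Offset from 180°W / 90°S: lon 10.6816°, lat 82.6158°.
Field: lon ⌊10.6816/20⌋ = 0 → A; lat ⌊82.6158/10⌋ = 8 → I.
Square: lon ⌊10.6816/2⌋ = 5; lat ⌊2.6158/1⌋ = 2.
Subsquare: lon ⌊0.6816/0.0833333⌋ = 8 → i; lat ⌊0.6158/0.0416667⌋ = 14 → o.

AI52io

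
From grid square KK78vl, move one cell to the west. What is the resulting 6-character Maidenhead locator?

KK78ul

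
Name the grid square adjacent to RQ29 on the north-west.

RR10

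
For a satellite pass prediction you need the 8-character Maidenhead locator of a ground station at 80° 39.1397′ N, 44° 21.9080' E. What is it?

Offset from 180°W / 90°S: lon 224.36513°, lat 170.65233°.
Field: 224.36513/20 → 11 → L, 170.65233/10 → 17 → R; chars LR.
Square: 4.36513/2 → 2, 0.65233/1 → 0; chars 20.
Subsquare: 0.36513/0.0833333 → 4 → e, 0.65233/0.0416667 → 15 → p; chars ep.
Extended square: 0.03180/0.00833333 → 3, 0.02733/0.00416667 → 6; chars 36.

LR20ep36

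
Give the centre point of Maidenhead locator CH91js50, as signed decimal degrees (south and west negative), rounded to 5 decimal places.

Field C=2, H=7: +2·20° lon, +7·10° lat → SW at lon -140°, lat -20°.
Square 9, 1: +9·2° lon, +1·1° lat → SW at lon -122°, lat -19°.
Subsquare j=9, s=18: +9·0.0833333° lon, +18·0.0416667° lat → SW at lon -121.25°, lat -18.25°.
Extended square 5, 0: +5·0.00833333° lon, +0·0.00416667° lat → SW at lon -121.208°, lat -18.25°.
Cell spans 0.00833333° lon × 0.00416667° lat. Centre is SW corner plus half of each.
latitude -18.24792, longitude -121.20417.

-18.24792, -121.20417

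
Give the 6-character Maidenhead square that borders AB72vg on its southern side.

Latitude subsquare g = 6; −1 → 5 = f.
The longitude characters are unchanged.

AB72vf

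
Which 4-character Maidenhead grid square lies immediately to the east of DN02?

Longitude square 0; +1 → 1.
The latitude characters are unchanged.

DN12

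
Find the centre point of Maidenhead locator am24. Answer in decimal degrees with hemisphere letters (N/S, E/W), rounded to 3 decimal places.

34.500° N, 175.000° W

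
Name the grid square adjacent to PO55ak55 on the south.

PO55ak54

Latitude extended square 5; −1 → 4.
The longitude characters are unchanged.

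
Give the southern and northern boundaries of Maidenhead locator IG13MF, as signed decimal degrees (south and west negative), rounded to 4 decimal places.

-26.7917, -26.7500

Field I=8, G=6: +8·20° lon, +6·10° lat → SW at lon -20°, lat -30°.
Square 1, 3: +1·2° lon, +3·1° lat → SW at lon -18°, lat -27°.
Subsquare m=12, f=5: +12·0.0833333° lon, +5·0.0416667° lat → SW at lon -17°, lat -26.7917°.
Cell spans 0.0833333° lon × 0.0416667° lat.
south -26.7917, north -26.7500.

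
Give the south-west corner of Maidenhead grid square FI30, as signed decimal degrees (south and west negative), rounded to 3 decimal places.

Field F=5, I=8: +5·20° lon, +8·10° lat → SW at lon -80°, lat -10°.
Square 3, 0: +3·2° lon, +0·1° lat → SW at lon -74°, lat -10°.
latitude -10.000, longitude -74.000.

-10.000, -74.000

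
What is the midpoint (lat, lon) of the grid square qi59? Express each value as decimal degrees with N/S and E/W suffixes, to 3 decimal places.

Field Q=16, I=8: +16·20° lon, +8·10° lat → SW at lon 140°, lat -10°.
Square 5, 9: +5·2° lon, +9·1° lat → SW at lon 150°, lat -1°.
Cell spans 2° lon × 1° lat. Centre is SW corner plus half of each.
latitude 0.500° S, longitude 151.000° E.

0.500° S, 151.000° E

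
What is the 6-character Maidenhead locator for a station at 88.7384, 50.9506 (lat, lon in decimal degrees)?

Offset from 180°W / 90°S: lon 230.9506°, lat 178.7384°.
Field: 230.9506/20 → 11 → L, 178.7384/10 → 17 → R; chars LR.
Square: 10.9506/2 → 5, 8.7384/1 → 8; chars 58.
Subsquare: 0.9506/0.0833333 → 11 → l, 0.7384/0.0416667 → 17 → r; chars lr.

LR58lr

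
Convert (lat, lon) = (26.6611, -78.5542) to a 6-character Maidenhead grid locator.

Shift to the Maidenhead origin (180°W, 90°S): lon 101.4458, lat 116.6611.
Field (20°×10°, letters A–R): 101.4458/20 → 5 → F, 116.6611/10 → 11 → L; chars FL.
Square (2°×1°, digits 0–9): 1.4458/2 → 0, 6.6611/1 → 6; chars 06.
Subsquare (5′×2.5′, letters a–x): 1.4458/0.0833333 → 17 → r, 0.6611/0.0416667 → 15 → p; chars rp.

FL06rp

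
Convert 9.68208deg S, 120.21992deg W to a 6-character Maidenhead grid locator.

Add 180° to longitude and 90° to latitude: 59.7801, 80.3179.
Field: 59.7801/20 → 2 → C, 80.3179/10 → 8 → I; chars CI.
Square: 19.7801/2 → 9, 0.3179/1 → 0; chars 90.
Subsquare: 1.7801/0.0833333 → 21 → v, 0.3179/0.0416667 → 7 → h; chars vh.

CI90vh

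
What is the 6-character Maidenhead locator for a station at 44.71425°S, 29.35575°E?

KE45qg

Offset from 180°W / 90°S: lon 209.3558°, lat 45.2858°.
Field (20°×10°, letters A–R): lon ⌊209.3558/20⌋ = 10 → K; lat ⌊45.2858/10⌋ = 4 → E.
Square (2°×1°, digits 0–9): lon ⌊9.3558/2⌋ = 4; lat ⌊5.2858/1⌋ = 5.
Subsquare (5′×2.5′, letters a–x): lon ⌊1.3558/0.0833333⌋ = 16 → q; lat ⌊0.2858/0.0416667⌋ = 6 → g.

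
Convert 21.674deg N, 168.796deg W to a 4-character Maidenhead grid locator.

Add 180° to longitude and 90° to latitude: 11.20, 111.67.
Field (20°×10°, letters A–R): lon ⌊11.20/20⌋ = 0 → A; lat ⌊111.67/10⌋ = 11 → L.
Square (2°×1°, digits 0–9): lon ⌊11.20/2⌋ = 5; lat ⌊1.67/1⌋ = 1.

AL51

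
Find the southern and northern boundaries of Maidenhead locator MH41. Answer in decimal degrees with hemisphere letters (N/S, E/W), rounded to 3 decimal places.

Field M=12, H=7: +12·20° lon, +7·10° lat → SW at lon 60°, lat -20°.
Square 4, 1: +4·2° lon, +1·1° lat → SW at lon 68°, lat -19°.
Cell spans 2° lon × 1° lat.
south 19.000° S, north 18.000° S.

19.000° S, 18.000° S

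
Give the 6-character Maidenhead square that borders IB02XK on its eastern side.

IB12ak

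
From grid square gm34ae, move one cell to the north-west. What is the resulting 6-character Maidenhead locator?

GM24xf

Longitude subsquare a = 0; −1 → -1, wraps to 23 = x, carry into square.
Longitude square 3; −1 → 2.
Latitude subsquare e = 4; +1 → 5 = f.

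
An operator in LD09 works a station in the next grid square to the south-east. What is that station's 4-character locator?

LD18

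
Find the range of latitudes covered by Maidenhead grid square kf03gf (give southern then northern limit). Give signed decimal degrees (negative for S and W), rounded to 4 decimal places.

Field K=10, F=5: +10·20° lon, +5·10° lat → SW at lon 20°, lat -40°.
Square 0, 3: +0·2° lon, +3·1° lat → SW at lon 20°, lat -37°.
Subsquare g=6, f=5: +6·0.0833333° lon, +5·0.0416667° lat → SW at lon 20.5°, lat -36.7917°.
Cell spans 0.0833333° lon × 0.0416667° lat.
south -36.7917, north -36.7500.

-36.7917, -36.7500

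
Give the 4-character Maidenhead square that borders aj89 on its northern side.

Latitude square 9; +1 → 10, wraps to 0, carry into field.
Latitude field J = 9; +1 → 10 = K.
The longitude characters are unchanged.

AK80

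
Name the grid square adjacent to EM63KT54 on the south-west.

Longitude extended square 5; −1 → 4.
Latitude extended square 4; −1 → 3.

EM63kt43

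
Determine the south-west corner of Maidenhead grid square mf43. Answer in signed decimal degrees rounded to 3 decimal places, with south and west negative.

-37.000, 68.000

Field M=12, F=5: +12·20° lon, +5·10° lat → SW at lon 60°, lat -40°.
Square 4, 3: +4·2° lon, +3·1° lat → SW at lon 68°, lat -37°.
latitude -37.000, longitude 68.000.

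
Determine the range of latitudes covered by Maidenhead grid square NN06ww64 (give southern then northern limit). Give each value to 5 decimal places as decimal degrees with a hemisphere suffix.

46.93333° N, 46.93750° N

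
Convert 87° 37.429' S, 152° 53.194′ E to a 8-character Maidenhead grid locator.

QA62kj60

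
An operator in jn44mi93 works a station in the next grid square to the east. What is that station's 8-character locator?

Longitude extended square 9; +1 → 10, wraps to 0, carry into subsquare.
Longitude subsquare m = 12; +1 → 13 = n.
The latitude characters are unchanged.

JN44ni03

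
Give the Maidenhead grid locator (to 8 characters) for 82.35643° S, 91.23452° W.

EA47jp14

Shift to the Maidenhead origin (180°W, 90°S): lon 88.76548, lat 7.64357.
Field: 88.76548/20 → 4 → E, 7.64357/10 → 0 → A; chars EA.
Square: 8.76548/2 → 4, 7.64357/1 → 7; chars 47.
Subsquare: 0.76548/0.0833333 → 9 → j, 0.64357/0.0416667 → 15 → p; chars jp.
Extended square: 0.01548/0.00833333 → 1, 0.01857/0.00416667 → 4; chars 14.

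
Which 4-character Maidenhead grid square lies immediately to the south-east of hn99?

IN08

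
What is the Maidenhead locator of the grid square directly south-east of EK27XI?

Longitude subsquare x = 23; +1 → 24, wraps to 0 = a, carry into square.
Longitude square 2; +1 → 3.
Latitude subsquare i = 8; −1 → 7 = h.

EK37ah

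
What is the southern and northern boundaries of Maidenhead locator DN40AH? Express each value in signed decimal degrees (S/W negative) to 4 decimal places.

Field D=3, N=13: +3·20° lon, +13·10° lat → SW at lon -120°, lat 40°.
Square 4, 0: +4·2° lon, +0·1° lat → SW at lon -112°, lat 40°.
Subsquare a=0, h=7: +0·0.0833333° lon, +7·0.0416667° lat → SW at lon -112°, lat 40.2917°.
Cell spans 0.0833333° lon × 0.0416667° lat.
south 40.2917, north 40.3333.

40.2917, 40.3333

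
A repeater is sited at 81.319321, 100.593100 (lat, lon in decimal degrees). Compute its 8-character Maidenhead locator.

Offset from 180°W / 90°S: lon 280.59310°, lat 171.31932°.
Field (20°×10°, letters A–R): lon ⌊280.59310/20⌋ = 14 → O; lat ⌊171.31932/10⌋ = 17 → R.
Square (2°×1°, digits 0–9): lon ⌊0.59310/2⌋ = 0; lat ⌊1.31932/1⌋ = 1.
Subsquare (5′×2.5′, letters a–x): lon ⌊0.59310/0.0833333⌋ = 7 → h; lat ⌊0.31932/0.0416667⌋ = 7 → h.
Extended square (30″×15″, digits 0–9): lon ⌊0.00977/0.00833333⌋ = 1; lat ⌊0.02765/0.00416667⌋ = 6.

OR01hh16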